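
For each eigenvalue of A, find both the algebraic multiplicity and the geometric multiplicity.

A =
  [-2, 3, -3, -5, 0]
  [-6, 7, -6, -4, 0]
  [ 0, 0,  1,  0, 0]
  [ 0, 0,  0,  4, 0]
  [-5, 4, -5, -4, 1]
λ = 1: alg = 3, geom = 2; λ = 4: alg = 2, geom = 1

Step 1 — factor the characteristic polynomial to read off the algebraic multiplicities:
  χ_A(x) = (x - 4)^2*(x - 1)^3

Step 2 — compute geometric multiplicities via the rank-nullity identity g(λ) = n − rank(A − λI):
  rank(A − (1)·I) = 3, so dim ker(A − (1)·I) = n − 3 = 2
  rank(A − (4)·I) = 4, so dim ker(A − (4)·I) = n − 4 = 1

Summary:
  λ = 1: algebraic multiplicity = 3, geometric multiplicity = 2
  λ = 4: algebraic multiplicity = 2, geometric multiplicity = 1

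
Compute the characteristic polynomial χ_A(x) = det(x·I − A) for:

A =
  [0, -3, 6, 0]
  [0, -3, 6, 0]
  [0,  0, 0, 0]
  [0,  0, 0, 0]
x^4 + 3*x^3

Expanding det(x·I − A) (e.g. by cofactor expansion or by noting that A is similar to its Jordan form J, which has the same characteristic polynomial as A) gives
  χ_A(x) = x^4 + 3*x^3
which factors as x^3*(x + 3). The eigenvalues (with algebraic multiplicities) are λ = -3 with multiplicity 1, λ = 0 with multiplicity 3.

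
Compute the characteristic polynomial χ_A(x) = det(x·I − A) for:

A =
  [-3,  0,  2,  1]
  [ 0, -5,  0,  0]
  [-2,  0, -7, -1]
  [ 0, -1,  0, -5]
x^4 + 20*x^3 + 150*x^2 + 500*x + 625

Expanding det(x·I − A) (e.g. by cofactor expansion or by noting that A is similar to its Jordan form J, which has the same characteristic polynomial as A) gives
  χ_A(x) = x^4 + 20*x^3 + 150*x^2 + 500*x + 625
which factors as (x + 5)^4. The eigenvalues (with algebraic multiplicities) are λ = -5 with multiplicity 4.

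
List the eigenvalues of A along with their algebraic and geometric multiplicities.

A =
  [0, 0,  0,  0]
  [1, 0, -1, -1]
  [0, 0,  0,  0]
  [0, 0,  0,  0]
λ = 0: alg = 4, geom = 3

Step 1 — factor the characteristic polynomial to read off the algebraic multiplicities:
  χ_A(x) = x^4

Step 2 — compute geometric multiplicities via the rank-nullity identity g(λ) = n − rank(A − λI):
  rank(A − (0)·I) = 1, so dim ker(A − (0)·I) = n − 1 = 3

Summary:
  λ = 0: algebraic multiplicity = 4, geometric multiplicity = 3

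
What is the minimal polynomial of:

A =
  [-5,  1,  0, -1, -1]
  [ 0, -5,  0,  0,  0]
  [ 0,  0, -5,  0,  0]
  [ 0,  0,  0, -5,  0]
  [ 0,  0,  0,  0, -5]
x^2 + 10*x + 25

The characteristic polynomial is χ_A(x) = (x + 5)^5, so the eigenvalues are known. The minimal polynomial is
  m_A(x) = Π_λ (x − λ)^{k_λ}
where k_λ is the size of the *largest* Jordan block for λ (equivalently, the smallest k with (A − λI)^k v = 0 for every generalised eigenvector v of λ).

  λ = -5: largest Jordan block has size 2, contributing (x + 5)^2

So m_A(x) = (x + 5)^2 = x^2 + 10*x + 25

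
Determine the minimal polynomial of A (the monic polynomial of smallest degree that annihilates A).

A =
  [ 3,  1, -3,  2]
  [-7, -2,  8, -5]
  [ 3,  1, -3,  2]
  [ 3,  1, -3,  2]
x^3

The characteristic polynomial is χ_A(x) = x^4, so the eigenvalues are known. The minimal polynomial is
  m_A(x) = Π_λ (x − λ)^{k_λ}
where k_λ is the size of the *largest* Jordan block for λ (equivalently, the smallest k with (A − λI)^k v = 0 for every generalised eigenvector v of λ).

  λ = 0: largest Jordan block has size 3, contributing (x − 0)^3

So m_A(x) = x^3 = x^3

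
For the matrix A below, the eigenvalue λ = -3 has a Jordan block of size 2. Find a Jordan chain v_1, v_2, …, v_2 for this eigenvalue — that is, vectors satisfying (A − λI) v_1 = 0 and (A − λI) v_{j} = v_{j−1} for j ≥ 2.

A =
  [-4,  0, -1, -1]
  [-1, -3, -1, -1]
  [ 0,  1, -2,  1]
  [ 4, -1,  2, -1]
A Jordan chain for λ = -3 of length 2:
v_1 = (0, 0, 1, -1)ᵀ
v_2 = (0, 1, 0, 0)ᵀ

Let N = A − (-3)·I. We want v_2 with N^2 v_2 = 0 but N^1 v_2 ≠ 0; then v_{j-1} := N · v_j for j = 2, …, 2.

Pick v_2 = (0, 1, 0, 0)ᵀ.
Then v_1 = N · v_2 = (0, 0, 1, -1)ᵀ.

Sanity check: (A − (-3)·I) v_1 = (0, 0, 0, 0)ᵀ = 0. ✓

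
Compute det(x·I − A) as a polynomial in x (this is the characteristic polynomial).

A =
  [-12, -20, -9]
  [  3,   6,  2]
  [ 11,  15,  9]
x^3 - 3*x^2 + 3*x - 1

Expanding det(x·I − A) (e.g. by cofactor expansion or by noting that A is similar to its Jordan form J, which has the same characteristic polynomial as A) gives
  χ_A(x) = x^3 - 3*x^2 + 3*x - 1
which factors as (x - 1)^3. The eigenvalues (with algebraic multiplicities) are λ = 1 with multiplicity 3.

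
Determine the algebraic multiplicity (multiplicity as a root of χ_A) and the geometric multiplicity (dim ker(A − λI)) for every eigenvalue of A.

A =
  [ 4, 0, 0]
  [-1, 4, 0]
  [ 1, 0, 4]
λ = 4: alg = 3, geom = 2

Step 1 — factor the characteristic polynomial to read off the algebraic multiplicities:
  χ_A(x) = (x - 4)^3

Step 2 — compute geometric multiplicities via the rank-nullity identity g(λ) = n − rank(A − λI):
  rank(A − (4)·I) = 1, so dim ker(A − (4)·I) = n − 1 = 2

Summary:
  λ = 4: algebraic multiplicity = 3, geometric multiplicity = 2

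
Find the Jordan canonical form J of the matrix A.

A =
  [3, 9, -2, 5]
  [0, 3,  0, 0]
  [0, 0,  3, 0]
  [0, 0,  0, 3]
J_2(3) ⊕ J_1(3) ⊕ J_1(3)

The characteristic polynomial is
  det(x·I − A) = x^4 - 12*x^3 + 54*x^2 - 108*x + 81 = (x - 3)^4

Eigenvalues and multiplicities (the geometric multiplicity of λ is n − rank(A − λI), which equals the number of Jordan blocks for λ):
  λ = 3: algebraic multiplicity = 4, geometric multiplicity = 3

Determining the block sizes for each eigenvalue:
  λ = 3: 3 blocks summing to 4 forces exactly one block of size 2 and the rest size 1 → block sizes [2, 1, 1]

Assembling the blocks gives a Jordan form
J =
  [3, 1, 0, 0]
  [0, 3, 0, 0]
  [0, 0, 3, 0]
  [0, 0, 0, 3]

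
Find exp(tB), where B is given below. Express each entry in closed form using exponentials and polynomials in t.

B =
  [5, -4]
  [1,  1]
e^{tB} =
  [2*t*exp(3*t) + exp(3*t), -4*t*exp(3*t)]
  [t*exp(3*t), -2*t*exp(3*t) + exp(3*t)]

Strategy: write B = P · J · P⁻¹ where J is a Jordan canonical form, so e^{tB} = P · e^{tJ} · P⁻¹, and e^{tJ} can be computed block-by-block.

B has Jordan form
J =
  [3, 1]
  [0, 3]
(up to reordering of blocks).

Per-block formulas:
  For a 2×2 Jordan block J_2(3): exp(t · J_2(3)) = e^(3t)·(I + t·N), where N is the 2×2 nilpotent shift.

After assembling e^{tJ} and conjugating by P, we get:

e^{tB} =
  [2*t*exp(3*t) + exp(3*t), -4*t*exp(3*t)]
  [t*exp(3*t), -2*t*exp(3*t) + exp(3*t)]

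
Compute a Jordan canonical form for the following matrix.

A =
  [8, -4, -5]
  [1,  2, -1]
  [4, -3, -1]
J_3(3)

The characteristic polynomial is
  det(x·I − A) = x^3 - 9*x^2 + 27*x - 27 = (x - 3)^3

Eigenvalues and multiplicities (the geometric multiplicity of λ is n − rank(A − λI), which equals the number of Jordan blocks for λ):
  λ = 3: algebraic multiplicity = 3, geometric multiplicity = 1

Determining the block sizes for each eigenvalue:
  λ = 3: one block (gm = 1), so the single block has size am = 3 → block sizes [3]

Assembling the blocks gives a Jordan form
J =
  [3, 1, 0]
  [0, 3, 1]
  [0, 0, 3]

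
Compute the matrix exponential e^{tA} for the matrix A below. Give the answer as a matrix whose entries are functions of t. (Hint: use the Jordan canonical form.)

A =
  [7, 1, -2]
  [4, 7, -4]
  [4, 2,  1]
e^{tA} =
  [2*t*exp(5*t) + exp(5*t), t*exp(5*t), -2*t*exp(5*t)]
  [4*t*exp(5*t), 2*t*exp(5*t) + exp(5*t), -4*t*exp(5*t)]
  [4*t*exp(5*t), 2*t*exp(5*t), -4*t*exp(5*t) + exp(5*t)]

Strategy: write A = P · J · P⁻¹ where J is a Jordan canonical form, so e^{tA} = P · e^{tJ} · P⁻¹, and e^{tJ} can be computed block-by-block.

A has Jordan form
J =
  [5, 1, 0]
  [0, 5, 0]
  [0, 0, 5]
(up to reordering of blocks).

Per-block formulas:
  For a 1×1 block at λ = 5: exp(t · [5]) = [e^(5t)].
  For a 2×2 Jordan block J_2(5): exp(t · J_2(5)) = e^(5t)·(I + t·N), where N is the 2×2 nilpotent shift.

After assembling e^{tJ} and conjugating by P, we get:

e^{tA} =
  [2*t*exp(5*t) + exp(5*t), t*exp(5*t), -2*t*exp(5*t)]
  [4*t*exp(5*t), 2*t*exp(5*t) + exp(5*t), -4*t*exp(5*t)]
  [4*t*exp(5*t), 2*t*exp(5*t), -4*t*exp(5*t) + exp(5*t)]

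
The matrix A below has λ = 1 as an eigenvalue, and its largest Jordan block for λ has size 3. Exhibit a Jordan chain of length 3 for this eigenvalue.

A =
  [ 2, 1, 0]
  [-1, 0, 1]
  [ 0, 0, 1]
A Jordan chain for λ = 1 of length 3:
v_1 = (1, -1, 0)ᵀ
v_2 = (0, 1, 0)ᵀ
v_3 = (0, 0, 1)ᵀ

Let N = A − (1)·I. We want v_3 with N^3 v_3 = 0 but N^2 v_3 ≠ 0; then v_{j-1} := N · v_j for j = 3, …, 2.

Pick v_3 = (0, 0, 1)ᵀ.
Then v_2 = N · v_3 = (0, 1, 0)ᵀ.
Then v_1 = N · v_2 = (1, -1, 0)ᵀ.

Sanity check: (A − (1)·I) v_1 = (0, 0, 0)ᵀ = 0. ✓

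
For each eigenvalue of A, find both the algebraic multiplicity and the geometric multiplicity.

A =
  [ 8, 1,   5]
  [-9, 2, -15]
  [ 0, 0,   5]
λ = 5: alg = 3, geom = 2

Step 1 — factor the characteristic polynomial to read off the algebraic multiplicities:
  χ_A(x) = (x - 5)^3

Step 2 — compute geometric multiplicities via the rank-nullity identity g(λ) = n − rank(A − λI):
  rank(A − (5)·I) = 1, so dim ker(A − (5)·I) = n − 1 = 2

Summary:
  λ = 5: algebraic multiplicity = 3, geometric multiplicity = 2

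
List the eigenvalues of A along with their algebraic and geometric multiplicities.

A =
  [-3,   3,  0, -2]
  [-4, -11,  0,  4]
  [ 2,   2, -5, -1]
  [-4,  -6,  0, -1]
λ = -5: alg = 4, geom = 2

Step 1 — factor the characteristic polynomial to read off the algebraic multiplicities:
  χ_A(x) = (x + 5)^4

Step 2 — compute geometric multiplicities via the rank-nullity identity g(λ) = n − rank(A − λI):
  rank(A − (-5)·I) = 2, so dim ker(A − (-5)·I) = n − 2 = 2

Summary:
  λ = -5: algebraic multiplicity = 4, geometric multiplicity = 2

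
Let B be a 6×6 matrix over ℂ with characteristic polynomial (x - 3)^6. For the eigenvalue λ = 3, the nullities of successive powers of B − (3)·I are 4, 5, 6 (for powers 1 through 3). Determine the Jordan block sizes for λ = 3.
Block sizes for λ = 3: [3, 1, 1, 1]

From the dimensions of kernels of powers, the number of Jordan blocks of size at least j is d_j − d_{j−1} where d_j = dim ker(N^j) (with d_0 = 0). Computing the differences gives [4, 1, 1].
The number of blocks of size exactly k is (#blocks of size ≥ k) − (#blocks of size ≥ k + 1), so the partition is: 3 block(s) of size 1, 1 block(s) of size 3.
In nonincreasing order the block sizes are [3, 1, 1, 1].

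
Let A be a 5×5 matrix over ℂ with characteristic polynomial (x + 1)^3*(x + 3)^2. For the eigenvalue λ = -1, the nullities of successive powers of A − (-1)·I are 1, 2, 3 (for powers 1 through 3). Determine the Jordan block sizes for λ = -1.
Block sizes for λ = -1: [3]

From the dimensions of kernels of powers, the number of Jordan blocks of size at least j is d_j − d_{j−1} where d_j = dim ker(N^j) (with d_0 = 0). Computing the differences gives [1, 1, 1].
The number of blocks of size exactly k is (#blocks of size ≥ k) − (#blocks of size ≥ k + 1), so the partition is: 1 block(s) of size 3.
In nonincreasing order the block sizes are [3].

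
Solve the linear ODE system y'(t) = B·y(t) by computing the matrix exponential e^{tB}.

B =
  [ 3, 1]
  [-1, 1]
e^{tB} =
  [t*exp(2*t) + exp(2*t), t*exp(2*t)]
  [-t*exp(2*t), -t*exp(2*t) + exp(2*t)]

Strategy: write B = P · J · P⁻¹ where J is a Jordan canonical form, so e^{tB} = P · e^{tJ} · P⁻¹, and e^{tJ} can be computed block-by-block.

B has Jordan form
J =
  [2, 1]
  [0, 2]
(up to reordering of blocks).

Per-block formulas:
  For a 2×2 Jordan block J_2(2): exp(t · J_2(2)) = e^(2t)·(I + t·N), where N is the 2×2 nilpotent shift.

After assembling e^{tJ} and conjugating by P, we get:

e^{tB} =
  [t*exp(2*t) + exp(2*t), t*exp(2*t)]
  [-t*exp(2*t), -t*exp(2*t) + exp(2*t)]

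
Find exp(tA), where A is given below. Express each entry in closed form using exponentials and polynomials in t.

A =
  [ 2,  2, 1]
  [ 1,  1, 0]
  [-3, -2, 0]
e^{tA} =
  [t*exp(t) + exp(t), 2*t*exp(t), t*exp(t)]
  [t^2*exp(t)/2 + t*exp(t), t^2*exp(t) + exp(t), t^2*exp(t)/2]
  [-t^2*exp(t) - 3*t*exp(t), -2*t^2*exp(t) - 2*t*exp(t), -t^2*exp(t) - t*exp(t) + exp(t)]

Strategy: write A = P · J · P⁻¹ where J is a Jordan canonical form, so e^{tA} = P · e^{tJ} · P⁻¹, and e^{tJ} can be computed block-by-block.

A has Jordan form
J =
  [1, 1, 0]
  [0, 1, 1]
  [0, 0, 1]
(up to reordering of blocks).

Per-block formulas:
  For a 3×3 Jordan block J_3(1): exp(t · J_3(1)) = e^(1t)·(I + t·N + (t^2/2)·N^2), where N is the 3×3 nilpotent shift.

After assembling e^{tJ} and conjugating by P, we get:

e^{tA} =
  [t*exp(t) + exp(t), 2*t*exp(t), t*exp(t)]
  [t^2*exp(t)/2 + t*exp(t), t^2*exp(t) + exp(t), t^2*exp(t)/2]
  [-t^2*exp(t) - 3*t*exp(t), -2*t^2*exp(t) - 2*t*exp(t), -t^2*exp(t) - t*exp(t) + exp(t)]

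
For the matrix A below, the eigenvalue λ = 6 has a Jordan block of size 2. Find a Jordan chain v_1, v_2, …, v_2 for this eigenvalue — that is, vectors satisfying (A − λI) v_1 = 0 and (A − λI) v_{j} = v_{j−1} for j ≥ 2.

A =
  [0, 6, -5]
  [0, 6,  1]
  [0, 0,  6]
A Jordan chain for λ = 6 of length 2:
v_1 = (-1, -1, 0)ᵀ
v_2 = (1, 0, -1)ᵀ

Let N = A − (6)·I. We want v_2 with N^2 v_2 = 0 but N^1 v_2 ≠ 0; then v_{j-1} := N · v_j for j = 2, …, 2.

Pick v_2 = (1, 0, -1)ᵀ.
Then v_1 = N · v_2 = (-1, -1, 0)ᵀ.

Sanity check: (A − (6)·I) v_1 = (0, 0, 0)ᵀ = 0. ✓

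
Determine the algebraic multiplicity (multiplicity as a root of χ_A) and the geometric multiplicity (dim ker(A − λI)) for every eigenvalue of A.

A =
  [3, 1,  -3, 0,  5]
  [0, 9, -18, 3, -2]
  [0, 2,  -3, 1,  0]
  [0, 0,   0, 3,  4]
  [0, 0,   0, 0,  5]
λ = 3: alg = 4, geom = 2; λ = 5: alg = 1, geom = 1

Step 1 — factor the characteristic polynomial to read off the algebraic multiplicities:
  χ_A(x) = (x - 5)*(x - 3)^4

Step 2 — compute geometric multiplicities via the rank-nullity identity g(λ) = n − rank(A − λI):
  rank(A − (3)·I) = 3, so dim ker(A − (3)·I) = n − 3 = 2
  rank(A − (5)·I) = 4, so dim ker(A − (5)·I) = n − 4 = 1

Summary:
  λ = 3: algebraic multiplicity = 4, geometric multiplicity = 2
  λ = 5: algebraic multiplicity = 1, geometric multiplicity = 1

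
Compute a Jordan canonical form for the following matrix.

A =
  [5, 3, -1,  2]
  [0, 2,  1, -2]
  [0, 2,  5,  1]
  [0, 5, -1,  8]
J_3(5) ⊕ J_1(5)

The characteristic polynomial is
  det(x·I − A) = x^4 - 20*x^3 + 150*x^2 - 500*x + 625 = (x - 5)^4

Eigenvalues and multiplicities (the geometric multiplicity of λ is n − rank(A − λI), which equals the number of Jordan blocks for λ):
  λ = 5: algebraic multiplicity = 4, geometric multiplicity = 2

Determining the block sizes for each eigenvalue:
  λ = 5: with am = 4 and gm = 2, the partition is not yet determined (e.g. several partitions of 4 into 2 parts exist). Let N = A − (5)·I. Computing rank(N^1) = 2, rank(N^2) = 1, rank(N^3) = 0; the number of blocks of size ≥ j is rank(N^{j−1}) − rank(N^j), giving [2, 1, 1]. So we have 1 block(s) of size 3, 1 block(s) of size 1 → block sizes [3, 1]

Assembling the blocks gives a Jordan form
J =
  [5, 1, 0, 0]
  [0, 5, 1, 0]
  [0, 0, 5, 0]
  [0, 0, 0, 5]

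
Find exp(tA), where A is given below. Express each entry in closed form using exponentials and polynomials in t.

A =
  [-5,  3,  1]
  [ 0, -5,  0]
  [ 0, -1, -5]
e^{tA} =
  [exp(-5*t), -t^2*exp(-5*t)/2 + 3*t*exp(-5*t), t*exp(-5*t)]
  [0, exp(-5*t), 0]
  [0, -t*exp(-5*t), exp(-5*t)]

Strategy: write A = P · J · P⁻¹ where J is a Jordan canonical form, so e^{tA} = P · e^{tJ} · P⁻¹, and e^{tJ} can be computed block-by-block.

A has Jordan form
J =
  [-5,  1,  0]
  [ 0, -5,  1]
  [ 0,  0, -5]
(up to reordering of blocks).

Per-block formulas:
  For a 3×3 Jordan block J_3(-5): exp(t · J_3(-5)) = e^(-5t)·(I + t·N + (t^2/2)·N^2), where N is the 3×3 nilpotent shift.

After assembling e^{tJ} and conjugating by P, we get:

e^{tA} =
  [exp(-5*t), -t^2*exp(-5*t)/2 + 3*t*exp(-5*t), t*exp(-5*t)]
  [0, exp(-5*t), 0]
  [0, -t*exp(-5*t), exp(-5*t)]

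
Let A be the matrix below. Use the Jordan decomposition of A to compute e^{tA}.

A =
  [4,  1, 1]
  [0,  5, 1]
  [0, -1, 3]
e^{tA} =
  [exp(4*t), t*exp(4*t), t*exp(4*t)]
  [0, t*exp(4*t) + exp(4*t), t*exp(4*t)]
  [0, -t*exp(4*t), -t*exp(4*t) + exp(4*t)]

Strategy: write A = P · J · P⁻¹ where J is a Jordan canonical form, so e^{tA} = P · e^{tJ} · P⁻¹, and e^{tJ} can be computed block-by-block.

A has Jordan form
J =
  [4, 1, 0]
  [0, 4, 0]
  [0, 0, 4]
(up to reordering of blocks).

Per-block formulas:
  For a 2×2 Jordan block J_2(4): exp(t · J_2(4)) = e^(4t)·(I + t·N), where N is the 2×2 nilpotent shift.
  For a 1×1 block at λ = 4: exp(t · [4]) = [e^(4t)].

After assembling e^{tJ} and conjugating by P, we get:

e^{tA} =
  [exp(4*t), t*exp(4*t), t*exp(4*t)]
  [0, t*exp(4*t) + exp(4*t), t*exp(4*t)]
  [0, -t*exp(4*t), -t*exp(4*t) + exp(4*t)]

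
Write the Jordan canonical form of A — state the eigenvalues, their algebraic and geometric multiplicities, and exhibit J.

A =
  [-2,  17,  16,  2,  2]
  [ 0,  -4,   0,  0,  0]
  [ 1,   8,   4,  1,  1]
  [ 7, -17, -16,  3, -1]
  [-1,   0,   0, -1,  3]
J_2(-4) ⊕ J_2(4) ⊕ J_1(4)

The characteristic polynomial is
  det(x·I − A) = x^5 - 4*x^4 - 32*x^3 + 128*x^2 + 256*x - 1024 = (x - 4)^3*(x + 4)^2

Eigenvalues and multiplicities (the geometric multiplicity of λ is n − rank(A − λI), which equals the number of Jordan blocks for λ):
  λ = -4: algebraic multiplicity = 2, geometric multiplicity = 1
  λ = 4: algebraic multiplicity = 3, geometric multiplicity = 2

Determining the block sizes for each eigenvalue:
  λ = -4: one block (gm = 1), so the single block has size am = 2 → block sizes [2]
  λ = 4: 2 blocks summing to 3 forces exactly one block of size 2 and the rest size 1 → block sizes [2, 1]

Assembling the blocks gives a Jordan form
J =
  [-4,  1, 0, 0, 0]
  [ 0, -4, 0, 0, 0]
  [ 0,  0, 4, 1, 0]
  [ 0,  0, 0, 4, 0]
  [ 0,  0, 0, 0, 4]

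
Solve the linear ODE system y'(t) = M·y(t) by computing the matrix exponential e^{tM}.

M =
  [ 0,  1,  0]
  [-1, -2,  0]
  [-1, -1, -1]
e^{tM} =
  [t*exp(-t) + exp(-t), t*exp(-t), 0]
  [-t*exp(-t), -t*exp(-t) + exp(-t), 0]
  [-t*exp(-t), -t*exp(-t), exp(-t)]

Strategy: write M = P · J · P⁻¹ where J is a Jordan canonical form, so e^{tM} = P · e^{tJ} · P⁻¹, and e^{tJ} can be computed block-by-block.

M has Jordan form
J =
  [-1,  1,  0]
  [ 0, -1,  0]
  [ 0,  0, -1]
(up to reordering of blocks).

Per-block formulas:
  For a 2×2 Jordan block J_2(-1): exp(t · J_2(-1)) = e^(-1t)·(I + t·N), where N is the 2×2 nilpotent shift.
  For a 1×1 block at λ = -1: exp(t · [-1]) = [e^(-1t)].

After assembling e^{tJ} and conjugating by P, we get:

e^{tM} =
  [t*exp(-t) + exp(-t), t*exp(-t), 0]
  [-t*exp(-t), -t*exp(-t) + exp(-t), 0]
  [-t*exp(-t), -t*exp(-t), exp(-t)]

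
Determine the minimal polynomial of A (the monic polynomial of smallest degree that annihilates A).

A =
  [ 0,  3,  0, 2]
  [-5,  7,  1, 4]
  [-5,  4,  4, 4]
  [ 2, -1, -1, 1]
x^3 - 9*x^2 + 27*x - 27

The characteristic polynomial is χ_A(x) = (x - 3)^4, so the eigenvalues are known. The minimal polynomial is
  m_A(x) = Π_λ (x − λ)^{k_λ}
where k_λ is the size of the *largest* Jordan block for λ (equivalently, the smallest k with (A − λI)^k v = 0 for every generalised eigenvector v of λ).

  λ = 3: largest Jordan block has size 3, contributing (x − 3)^3

So m_A(x) = (x - 3)^3 = x^3 - 9*x^2 + 27*x - 27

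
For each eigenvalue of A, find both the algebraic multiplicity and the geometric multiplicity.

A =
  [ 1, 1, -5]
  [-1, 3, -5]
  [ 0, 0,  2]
λ = 2: alg = 3, geom = 2

Step 1 — factor the characteristic polynomial to read off the algebraic multiplicities:
  χ_A(x) = (x - 2)^3

Step 2 — compute geometric multiplicities via the rank-nullity identity g(λ) = n − rank(A − λI):
  rank(A − (2)·I) = 1, so dim ker(A − (2)·I) = n − 1 = 2

Summary:
  λ = 2: algebraic multiplicity = 3, geometric multiplicity = 2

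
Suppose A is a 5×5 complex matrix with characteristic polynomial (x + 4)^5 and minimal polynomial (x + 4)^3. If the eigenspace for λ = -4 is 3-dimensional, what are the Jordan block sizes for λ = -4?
Block sizes for λ = -4: [3, 1, 1]

Step 1 — from the characteristic polynomial, algebraic multiplicity of λ = -4 is 5. From dim ker(A − (-4)·I) = 3, there are exactly 3 Jordan blocks for λ = -4.
Step 2 — from the minimal polynomial, the factor (x + 4)^3 tells us the largest block for λ = -4 has size 3.
Step 3 — with total size 5, 3 blocks, and largest block 3, the block sizes (in nonincreasing order) are [3, 1, 1].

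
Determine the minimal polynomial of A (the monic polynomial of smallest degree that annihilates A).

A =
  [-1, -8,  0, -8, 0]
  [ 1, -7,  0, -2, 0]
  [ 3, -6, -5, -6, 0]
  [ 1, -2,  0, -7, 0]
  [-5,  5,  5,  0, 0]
x^3 + 10*x^2 + 25*x

The characteristic polynomial is χ_A(x) = x*(x + 5)^4, so the eigenvalues are known. The minimal polynomial is
  m_A(x) = Π_λ (x − λ)^{k_λ}
where k_λ is the size of the *largest* Jordan block for λ (equivalently, the smallest k with (A − λI)^k v = 0 for every generalised eigenvector v of λ).

  λ = -5: largest Jordan block has size 2, contributing (x + 5)^2
  λ = 0: largest Jordan block has size 1, contributing (x − 0)

So m_A(x) = x*(x + 5)^2 = x^3 + 10*x^2 + 25*x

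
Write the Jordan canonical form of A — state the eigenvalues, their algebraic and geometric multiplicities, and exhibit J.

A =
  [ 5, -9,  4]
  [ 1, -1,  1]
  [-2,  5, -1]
J_3(1)

The characteristic polynomial is
  det(x·I − A) = x^3 - 3*x^2 + 3*x - 1 = (x - 1)^3

Eigenvalues and multiplicities (the geometric multiplicity of λ is n − rank(A − λI), which equals the number of Jordan blocks for λ):
  λ = 1: algebraic multiplicity = 3, geometric multiplicity = 1

Determining the block sizes for each eigenvalue:
  λ = 1: one block (gm = 1), so the single block has size am = 3 → block sizes [3]

Assembling the blocks gives a Jordan form
J =
  [1, 1, 0]
  [0, 1, 1]
  [0, 0, 1]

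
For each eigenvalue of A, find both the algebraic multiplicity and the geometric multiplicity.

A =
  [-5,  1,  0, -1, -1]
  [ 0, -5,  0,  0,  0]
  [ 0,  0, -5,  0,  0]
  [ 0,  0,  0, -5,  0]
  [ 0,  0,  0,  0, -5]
λ = -5: alg = 5, geom = 4

Step 1 — factor the characteristic polynomial to read off the algebraic multiplicities:
  χ_A(x) = (x + 5)^5

Step 2 — compute geometric multiplicities via the rank-nullity identity g(λ) = n − rank(A − λI):
  rank(A − (-5)·I) = 1, so dim ker(A − (-5)·I) = n − 1 = 4

Summary:
  λ = -5: algebraic multiplicity = 5, geometric multiplicity = 4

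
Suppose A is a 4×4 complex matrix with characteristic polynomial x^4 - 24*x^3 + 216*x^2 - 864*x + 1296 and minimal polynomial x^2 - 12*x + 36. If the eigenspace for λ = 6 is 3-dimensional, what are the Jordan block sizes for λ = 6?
Block sizes for λ = 6: [2, 1, 1]

Step 1 — from the characteristic polynomial, algebraic multiplicity of λ = 6 is 4. From dim ker(A − (6)·I) = 3, there are exactly 3 Jordan blocks for λ = 6.
Step 2 — from the minimal polynomial, the factor (x − 6)^2 tells us the largest block for λ = 6 has size 2.
Step 3 — with total size 4, 3 blocks, and largest block 2, the block sizes (in nonincreasing order) are [2, 1, 1].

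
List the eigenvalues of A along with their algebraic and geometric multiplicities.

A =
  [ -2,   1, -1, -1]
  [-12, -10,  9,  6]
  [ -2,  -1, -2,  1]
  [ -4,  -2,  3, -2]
λ = -4: alg = 4, geom = 2

Step 1 — factor the characteristic polynomial to read off the algebraic multiplicities:
  χ_A(x) = (x + 4)^4

Step 2 — compute geometric multiplicities via the rank-nullity identity g(λ) = n − rank(A − λI):
  rank(A − (-4)·I) = 2, so dim ker(A − (-4)·I) = n − 2 = 2

Summary:
  λ = -4: algebraic multiplicity = 4, geometric multiplicity = 2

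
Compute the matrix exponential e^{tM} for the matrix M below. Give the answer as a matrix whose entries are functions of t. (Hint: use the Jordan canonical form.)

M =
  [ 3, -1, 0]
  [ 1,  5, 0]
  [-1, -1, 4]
e^{tM} =
  [-t*exp(4*t) + exp(4*t), -t*exp(4*t), 0]
  [t*exp(4*t), t*exp(4*t) + exp(4*t), 0]
  [-t*exp(4*t), -t*exp(4*t), exp(4*t)]

Strategy: write M = P · J · P⁻¹ where J is a Jordan canonical form, so e^{tM} = P · e^{tJ} · P⁻¹, and e^{tJ} can be computed block-by-block.

M has Jordan form
J =
  [4, 1, 0]
  [0, 4, 0]
  [0, 0, 4]
(up to reordering of blocks).

Per-block formulas:
  For a 2×2 Jordan block J_2(4): exp(t · J_2(4)) = e^(4t)·(I + t·N), where N is the 2×2 nilpotent shift.
  For a 1×1 block at λ = 4: exp(t · [4]) = [e^(4t)].

After assembling e^{tJ} and conjugating by P, we get:

e^{tM} =
  [-t*exp(4*t) + exp(4*t), -t*exp(4*t), 0]
  [t*exp(4*t), t*exp(4*t) + exp(4*t), 0]
  [-t*exp(4*t), -t*exp(4*t), exp(4*t)]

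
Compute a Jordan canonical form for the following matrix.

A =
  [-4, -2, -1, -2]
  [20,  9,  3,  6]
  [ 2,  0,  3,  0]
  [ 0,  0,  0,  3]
J_1(2) ⊕ J_2(3) ⊕ J_1(3)

The characteristic polynomial is
  det(x·I − A) = x^4 - 11*x^3 + 45*x^2 - 81*x + 54 = (x - 3)^3*(x - 2)

Eigenvalues and multiplicities (the geometric multiplicity of λ is n − rank(A − λI), which equals the number of Jordan blocks for λ):
  λ = 2: algebraic multiplicity = 1, geometric multiplicity = 1
  λ = 3: algebraic multiplicity = 3, geometric multiplicity = 2

Determining the block sizes for each eigenvalue:
  λ = 2: one block (gm = 1), so the single block has size am = 1 → block sizes [1]
  λ = 3: 2 blocks summing to 3 forces exactly one block of size 2 and the rest size 1 → block sizes [2, 1]

Assembling the blocks gives a Jordan form
J =
  [2, 0, 0, 0]
  [0, 3, 1, 0]
  [0, 0, 3, 0]
  [0, 0, 0, 3]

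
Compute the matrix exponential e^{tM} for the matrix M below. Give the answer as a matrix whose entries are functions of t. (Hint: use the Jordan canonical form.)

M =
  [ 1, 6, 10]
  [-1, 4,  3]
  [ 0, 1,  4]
e^{tM} =
  [-t^2*exp(3*t) - 2*t*exp(3*t) + exp(3*t), 2*t^2*exp(3*t) + 6*t*exp(3*t), 4*t^2*exp(3*t) + 10*t*exp(3*t)]
  [t^2*exp(3*t)/2 - t*exp(3*t), -t^2*exp(3*t) + t*exp(3*t) + exp(3*t), -2*t^2*exp(3*t) + 3*t*exp(3*t)]
  [-t^2*exp(3*t)/2, t^2*exp(3*t) + t*exp(3*t), 2*t^2*exp(3*t) + t*exp(3*t) + exp(3*t)]

Strategy: write M = P · J · P⁻¹ where J is a Jordan canonical form, so e^{tM} = P · e^{tJ} · P⁻¹, and e^{tJ} can be computed block-by-block.

M has Jordan form
J =
  [3, 1, 0]
  [0, 3, 1]
  [0, 0, 3]
(up to reordering of blocks).

Per-block formulas:
  For a 3×3 Jordan block J_3(3): exp(t · J_3(3)) = e^(3t)·(I + t·N + (t^2/2)·N^2), where N is the 3×3 nilpotent shift.

After assembling e^{tJ} and conjugating by P, we get:

e^{tM} =
  [-t^2*exp(3*t) - 2*t*exp(3*t) + exp(3*t), 2*t^2*exp(3*t) + 6*t*exp(3*t), 4*t^2*exp(3*t) + 10*t*exp(3*t)]
  [t^2*exp(3*t)/2 - t*exp(3*t), -t^2*exp(3*t) + t*exp(3*t) + exp(3*t), -2*t^2*exp(3*t) + 3*t*exp(3*t)]
  [-t^2*exp(3*t)/2, t^2*exp(3*t) + t*exp(3*t), 2*t^2*exp(3*t) + t*exp(3*t) + exp(3*t)]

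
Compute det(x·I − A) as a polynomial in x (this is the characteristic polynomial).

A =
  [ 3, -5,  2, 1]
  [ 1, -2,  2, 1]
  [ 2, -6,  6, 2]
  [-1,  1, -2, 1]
x^4 - 8*x^3 + 24*x^2 - 32*x + 16

Expanding det(x·I − A) (e.g. by cofactor expansion or by noting that A is similar to its Jordan form J, which has the same characteristic polynomial as A) gives
  χ_A(x) = x^4 - 8*x^3 + 24*x^2 - 32*x + 16
which factors as (x - 2)^4. The eigenvalues (with algebraic multiplicities) are λ = 2 with multiplicity 4.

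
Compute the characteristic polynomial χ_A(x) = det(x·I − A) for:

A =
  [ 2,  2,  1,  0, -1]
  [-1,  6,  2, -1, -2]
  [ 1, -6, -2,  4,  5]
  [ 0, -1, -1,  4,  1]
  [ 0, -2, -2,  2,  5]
x^5 - 15*x^4 + 90*x^3 - 270*x^2 + 405*x - 243

Expanding det(x·I − A) (e.g. by cofactor expansion or by noting that A is similar to its Jordan form J, which has the same characteristic polynomial as A) gives
  χ_A(x) = x^5 - 15*x^4 + 90*x^3 - 270*x^2 + 405*x - 243
which factors as (x - 3)^5. The eigenvalues (with algebraic multiplicities) are λ = 3 with multiplicity 5.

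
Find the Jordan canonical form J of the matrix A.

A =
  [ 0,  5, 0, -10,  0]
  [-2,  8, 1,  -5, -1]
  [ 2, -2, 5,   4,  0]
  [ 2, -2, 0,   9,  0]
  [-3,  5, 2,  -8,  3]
J_3(5) ⊕ J_1(5) ⊕ J_1(5)

The characteristic polynomial is
  det(x·I − A) = x^5 - 25*x^4 + 250*x^3 - 1250*x^2 + 3125*x - 3125 = (x - 5)^5

Eigenvalues and multiplicities (the geometric multiplicity of λ is n − rank(A − λI), which equals the number of Jordan blocks for λ):
  λ = 5: algebraic multiplicity = 5, geometric multiplicity = 3

Determining the block sizes for each eigenvalue:
  λ = 5: with am = 5 and gm = 3, the partition is not yet determined (e.g. several partitions of 5 into 3 parts exist). Let N = A − (5)·I. Computing rank(N^1) = 2, rank(N^2) = 1, rank(N^3) = 0; the number of blocks of size ≥ j is rank(N^{j−1}) − rank(N^j), giving [3, 1, 1]. So we have 1 block(s) of size 3, 2 block(s) of size 1 → block sizes [3, 1, 1]

Assembling the blocks gives a Jordan form
J =
  [5, 1, 0, 0, 0]
  [0, 5, 1, 0, 0]
  [0, 0, 5, 0, 0]
  [0, 0, 0, 5, 0]
  [0, 0, 0, 0, 5]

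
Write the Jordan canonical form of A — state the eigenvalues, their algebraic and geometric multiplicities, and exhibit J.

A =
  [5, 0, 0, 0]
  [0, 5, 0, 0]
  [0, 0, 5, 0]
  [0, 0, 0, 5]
J_1(5) ⊕ J_1(5) ⊕ J_1(5) ⊕ J_1(5)

The characteristic polynomial is
  det(x·I − A) = x^4 - 20*x^3 + 150*x^2 - 500*x + 625 = (x - 5)^4

Eigenvalues and multiplicities (the geometric multiplicity of λ is n − rank(A − λI), which equals the number of Jordan blocks for λ):
  λ = 5: algebraic multiplicity = 4, geometric multiplicity = 4

Determining the block sizes for each eigenvalue:
  λ = 5: gm = am = 4, so every block has size 1 → block sizes [1, 1, 1, 1]

Assembling the blocks gives a Jordan form
J =
  [5, 0, 0, 0]
  [0, 5, 0, 0]
  [0, 0, 5, 0]
  [0, 0, 0, 5]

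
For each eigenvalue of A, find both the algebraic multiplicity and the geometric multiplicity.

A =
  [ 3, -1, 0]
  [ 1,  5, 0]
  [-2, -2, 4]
λ = 4: alg = 3, geom = 2

Step 1 — factor the characteristic polynomial to read off the algebraic multiplicities:
  χ_A(x) = (x - 4)^3

Step 2 — compute geometric multiplicities via the rank-nullity identity g(λ) = n − rank(A − λI):
  rank(A − (4)·I) = 1, so dim ker(A − (4)·I) = n − 1 = 2

Summary:
  λ = 4: algebraic multiplicity = 3, geometric multiplicity = 2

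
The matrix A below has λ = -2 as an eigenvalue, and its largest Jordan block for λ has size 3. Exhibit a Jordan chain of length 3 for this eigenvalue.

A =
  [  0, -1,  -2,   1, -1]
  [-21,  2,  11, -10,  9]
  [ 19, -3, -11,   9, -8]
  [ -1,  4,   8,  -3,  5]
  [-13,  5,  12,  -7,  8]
A Jordan chain for λ = -2 of length 3:
v_1 = (-1, 3, -2, 2, 1)ᵀ
v_2 = (0, -3, 3, 0, -2)ᵀ
v_3 = (0, 2, -1, 0, 0)ᵀ

Let N = A − (-2)·I. We want v_3 with N^3 v_3 = 0 but N^2 v_3 ≠ 0; then v_{j-1} := N · v_j for j = 3, …, 2.

Pick v_3 = (0, 2, -1, 0, 0)ᵀ.
Then v_2 = N · v_3 = (0, -3, 3, 0, -2)ᵀ.
Then v_1 = N · v_2 = (-1, 3, -2, 2, 1)ᵀ.

Sanity check: (A − (-2)·I) v_1 = (0, 0, 0, 0, 0)ᵀ = 0. ✓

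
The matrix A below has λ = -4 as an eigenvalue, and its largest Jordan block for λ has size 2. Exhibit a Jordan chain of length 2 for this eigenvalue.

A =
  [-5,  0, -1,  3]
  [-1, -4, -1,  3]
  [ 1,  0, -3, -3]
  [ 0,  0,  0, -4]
A Jordan chain for λ = -4 of length 2:
v_1 = (-1, -1, 1, 0)ᵀ
v_2 = (1, 0, 0, 0)ᵀ

Let N = A − (-4)·I. We want v_2 with N^2 v_2 = 0 but N^1 v_2 ≠ 0; then v_{j-1} := N · v_j for j = 2, …, 2.

Pick v_2 = (1, 0, 0, 0)ᵀ.
Then v_1 = N · v_2 = (-1, -1, 1, 0)ᵀ.

Sanity check: (A − (-4)·I) v_1 = (0, 0, 0, 0)ᵀ = 0. ✓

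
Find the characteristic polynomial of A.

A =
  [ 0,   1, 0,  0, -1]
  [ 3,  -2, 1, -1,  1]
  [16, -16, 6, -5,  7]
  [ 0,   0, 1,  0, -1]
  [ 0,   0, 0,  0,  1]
x^5 - 5*x^4 + 10*x^3 - 10*x^2 + 5*x - 1

Expanding det(x·I − A) (e.g. by cofactor expansion or by noting that A is similar to its Jordan form J, which has the same characteristic polynomial as A) gives
  χ_A(x) = x^5 - 5*x^4 + 10*x^3 - 10*x^2 + 5*x - 1
which factors as (x - 1)^5. The eigenvalues (with algebraic multiplicities) are λ = 1 with multiplicity 5.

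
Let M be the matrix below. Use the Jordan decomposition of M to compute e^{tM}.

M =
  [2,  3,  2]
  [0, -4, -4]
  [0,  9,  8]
e^{tM} =
  [exp(2*t), 3*t*exp(2*t), 2*t*exp(2*t)]
  [0, -6*t*exp(2*t) + exp(2*t), -4*t*exp(2*t)]
  [0, 9*t*exp(2*t), 6*t*exp(2*t) + exp(2*t)]

Strategy: write M = P · J · P⁻¹ where J is a Jordan canonical form, so e^{tM} = P · e^{tJ} · P⁻¹, and e^{tJ} can be computed block-by-block.

M has Jordan form
J =
  [2, 1, 0]
  [0, 2, 0]
  [0, 0, 2]
(up to reordering of blocks).

Per-block formulas:
  For a 2×2 Jordan block J_2(2): exp(t · J_2(2)) = e^(2t)·(I + t·N), where N is the 2×2 nilpotent shift.
  For a 1×1 block at λ = 2: exp(t · [2]) = [e^(2t)].

After assembling e^{tJ} and conjugating by P, we get:

e^{tM} =
  [exp(2*t), 3*t*exp(2*t), 2*t*exp(2*t)]
  [0, -6*t*exp(2*t) + exp(2*t), -4*t*exp(2*t)]
  [0, 9*t*exp(2*t), 6*t*exp(2*t) + exp(2*t)]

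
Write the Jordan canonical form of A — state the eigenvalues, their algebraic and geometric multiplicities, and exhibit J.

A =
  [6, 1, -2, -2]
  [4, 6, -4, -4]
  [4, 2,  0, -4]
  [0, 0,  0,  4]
J_2(4) ⊕ J_1(4) ⊕ J_1(4)

The characteristic polynomial is
  det(x·I − A) = x^4 - 16*x^3 + 96*x^2 - 256*x + 256 = (x - 4)^4

Eigenvalues and multiplicities (the geometric multiplicity of λ is n − rank(A − λI), which equals the number of Jordan blocks for λ):
  λ = 4: algebraic multiplicity = 4, geometric multiplicity = 3

Determining the block sizes for each eigenvalue:
  λ = 4: 3 blocks summing to 4 forces exactly one block of size 2 and the rest size 1 → block sizes [2, 1, 1]

Assembling the blocks gives a Jordan form
J =
  [4, 1, 0, 0]
  [0, 4, 0, 0]
  [0, 0, 4, 0]
  [0, 0, 0, 4]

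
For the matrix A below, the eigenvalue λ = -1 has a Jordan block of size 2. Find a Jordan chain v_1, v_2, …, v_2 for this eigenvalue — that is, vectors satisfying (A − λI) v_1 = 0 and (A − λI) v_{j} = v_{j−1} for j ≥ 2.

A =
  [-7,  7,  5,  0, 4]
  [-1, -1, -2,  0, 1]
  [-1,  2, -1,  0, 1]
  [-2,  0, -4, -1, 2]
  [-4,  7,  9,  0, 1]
A Jordan chain for λ = -1 of length 2:
v_1 = (15, -5, 5, -10, 25)ᵀ
v_2 = (3, 4, 1, 0, 0)ᵀ

Let N = A − (-1)·I. We want v_2 with N^2 v_2 = 0 but N^1 v_2 ≠ 0; then v_{j-1} := N · v_j for j = 2, …, 2.

Pick v_2 = (3, 4, 1, 0, 0)ᵀ.
Then v_1 = N · v_2 = (15, -5, 5, -10, 25)ᵀ.

Sanity check: (A − (-1)·I) v_1 = (0, 0, 0, 0, 0)ᵀ = 0. ✓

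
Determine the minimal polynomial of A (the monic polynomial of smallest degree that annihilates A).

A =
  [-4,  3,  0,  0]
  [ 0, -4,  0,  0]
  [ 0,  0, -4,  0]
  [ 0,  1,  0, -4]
x^2 + 8*x + 16

The characteristic polynomial is χ_A(x) = (x + 4)^4, so the eigenvalues are known. The minimal polynomial is
  m_A(x) = Π_λ (x − λ)^{k_λ}
where k_λ is the size of the *largest* Jordan block for λ (equivalently, the smallest k with (A − λI)^k v = 0 for every generalised eigenvector v of λ).

  λ = -4: largest Jordan block has size 2, contributing (x + 4)^2

So m_A(x) = (x + 4)^2 = x^2 + 8*x + 16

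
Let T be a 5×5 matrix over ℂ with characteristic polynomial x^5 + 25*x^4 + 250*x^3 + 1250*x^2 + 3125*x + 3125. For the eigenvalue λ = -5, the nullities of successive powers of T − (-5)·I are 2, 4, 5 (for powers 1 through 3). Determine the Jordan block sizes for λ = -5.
Block sizes for λ = -5: [3, 2]

From the dimensions of kernels of powers, the number of Jordan blocks of size at least j is d_j − d_{j−1} where d_j = dim ker(N^j) (with d_0 = 0). Computing the differences gives [2, 2, 1].
The number of blocks of size exactly k is (#blocks of size ≥ k) − (#blocks of size ≥ k + 1), so the partition is: 1 block(s) of size 2, 1 block(s) of size 3.
In nonincreasing order the block sizes are [3, 2].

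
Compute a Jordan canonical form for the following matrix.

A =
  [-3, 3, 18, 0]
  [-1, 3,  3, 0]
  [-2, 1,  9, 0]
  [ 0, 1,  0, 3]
J_3(3) ⊕ J_1(3)

The characteristic polynomial is
  det(x·I − A) = x^4 - 12*x^3 + 54*x^2 - 108*x + 81 = (x - 3)^4

Eigenvalues and multiplicities (the geometric multiplicity of λ is n − rank(A − λI), which equals the number of Jordan blocks for λ):
  λ = 3: algebraic multiplicity = 4, geometric multiplicity = 2

Determining the block sizes for each eigenvalue:
  λ = 3: with am = 4 and gm = 2, the partition is not yet determined (e.g. several partitions of 4 into 2 parts exist). Let N = A − (3)·I. Computing rank(N^1) = 2, rank(N^2) = 1, rank(N^3) = 0; the number of blocks of size ≥ j is rank(N^{j−1}) − rank(N^j), giving [2, 1, 1]. So we have 1 block(s) of size 3, 1 block(s) of size 1 → block sizes [3, 1]

Assembling the blocks gives a Jordan form
J =
  [3, 1, 0, 0]
  [0, 3, 1, 0]
  [0, 0, 3, 0]
  [0, 0, 0, 3]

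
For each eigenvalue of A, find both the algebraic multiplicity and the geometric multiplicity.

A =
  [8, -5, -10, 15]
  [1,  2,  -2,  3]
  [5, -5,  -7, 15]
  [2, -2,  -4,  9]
λ = 3: alg = 4, geom = 3

Step 1 — factor the characteristic polynomial to read off the algebraic multiplicities:
  χ_A(x) = (x - 3)^4

Step 2 — compute geometric multiplicities via the rank-nullity identity g(λ) = n − rank(A − λI):
  rank(A − (3)·I) = 1, so dim ker(A − (3)·I) = n − 1 = 3

Summary:
  λ = 3: algebraic multiplicity = 4, geometric multiplicity = 3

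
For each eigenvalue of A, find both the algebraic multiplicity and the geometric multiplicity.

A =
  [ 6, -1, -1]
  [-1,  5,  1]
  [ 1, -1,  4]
λ = 5: alg = 3, geom = 1

Step 1 — factor the characteristic polynomial to read off the algebraic multiplicities:
  χ_A(x) = (x - 5)^3

Step 2 — compute geometric multiplicities via the rank-nullity identity g(λ) = n − rank(A − λI):
  rank(A − (5)·I) = 2, so dim ker(A − (5)·I) = n − 2 = 1

Summary:
  λ = 5: algebraic multiplicity = 3, geometric multiplicity = 1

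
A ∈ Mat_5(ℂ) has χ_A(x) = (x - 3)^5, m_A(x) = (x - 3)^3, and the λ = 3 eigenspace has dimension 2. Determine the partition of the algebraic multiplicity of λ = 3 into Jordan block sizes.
Block sizes for λ = 3: [3, 2]

Step 1 — from the characteristic polynomial, algebraic multiplicity of λ = 3 is 5. From dim ker(A − (3)·I) = 2, there are exactly 2 Jordan blocks for λ = 3.
Step 2 — from the minimal polynomial, the factor (x − 3)^3 tells us the largest block for λ = 3 has size 3.
Step 3 — with total size 5, 2 blocks, and largest block 3, the block sizes (in nonincreasing order) are [3, 2].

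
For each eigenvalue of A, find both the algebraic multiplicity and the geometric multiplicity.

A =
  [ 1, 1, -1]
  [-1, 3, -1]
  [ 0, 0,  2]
λ = 2: alg = 3, geom = 2

Step 1 — factor the characteristic polynomial to read off the algebraic multiplicities:
  χ_A(x) = (x - 2)^3

Step 2 — compute geometric multiplicities via the rank-nullity identity g(λ) = n − rank(A − λI):
  rank(A − (2)·I) = 1, so dim ker(A − (2)·I) = n − 1 = 2

Summary:
  λ = 2: algebraic multiplicity = 3, geometric multiplicity = 2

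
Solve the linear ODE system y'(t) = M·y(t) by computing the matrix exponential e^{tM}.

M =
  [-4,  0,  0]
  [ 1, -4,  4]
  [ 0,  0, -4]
e^{tM} =
  [exp(-4*t), 0, 0]
  [t*exp(-4*t), exp(-4*t), 4*t*exp(-4*t)]
  [0, 0, exp(-4*t)]

Strategy: write M = P · J · P⁻¹ where J is a Jordan canonical form, so e^{tM} = P · e^{tJ} · P⁻¹, and e^{tJ} can be computed block-by-block.

M has Jordan form
J =
  [-4,  1,  0]
  [ 0, -4,  0]
  [ 0,  0, -4]
(up to reordering of blocks).

Per-block formulas:
  For a 2×2 Jordan block J_2(-4): exp(t · J_2(-4)) = e^(-4t)·(I + t·N), where N is the 2×2 nilpotent shift.
  For a 1×1 block at λ = -4: exp(t · [-4]) = [e^(-4t)].

After assembling e^{tJ} and conjugating by P, we get:

e^{tM} =
  [exp(-4*t), 0, 0]
  [t*exp(-4*t), exp(-4*t), 4*t*exp(-4*t)]
  [0, 0, exp(-4*t)]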